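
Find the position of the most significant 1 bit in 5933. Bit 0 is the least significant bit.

5933 = 1011100101101
The topmost 1 is at position 12 (since 2^12 = 4096 ≤ 5933 < 8192).

12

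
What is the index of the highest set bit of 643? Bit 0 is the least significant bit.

643 = 1010000011
The topmost 1 is at position 9 (since 2^9 = 512 ≤ 643 < 1024).

9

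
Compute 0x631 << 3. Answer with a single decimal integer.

0x631 = 00011000110001
shift left by 3 → 11000110001000 = 12680
(equivalently, 1585 × 2^3 = 1585 × 8)

12680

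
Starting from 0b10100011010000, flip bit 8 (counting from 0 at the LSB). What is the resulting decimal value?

10704

x = 10100011010000
bit 8 is currently 0; toggle it via x ^ (1 << 8) = x ^ 256
→ 10100111010000 = 10704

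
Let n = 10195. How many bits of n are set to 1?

9

10195 = 10011111010011
Count the 1s: 1 + 1 + 1 + 1 + 1 + 1 + 1 + 1 + 1 = 9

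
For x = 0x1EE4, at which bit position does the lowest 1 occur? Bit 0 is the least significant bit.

0x1EE4 = 1111011100100
Trailing zeros: 2, so the lowest set bit is bit 2 (value 4).

2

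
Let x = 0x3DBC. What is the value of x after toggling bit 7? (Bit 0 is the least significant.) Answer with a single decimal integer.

x = 11110110111100
bit 7 is currently 1; toggle it via x ^ (1 << 7) = x ^ 128
→ 11110100111100 = 15676

15676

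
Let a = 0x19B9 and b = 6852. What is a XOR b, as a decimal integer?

893

0x19B9 = 1100110111001
6852 = 1101011000100
XOR → 0001101111101 = 893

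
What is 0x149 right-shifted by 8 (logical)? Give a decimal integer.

0x149 = 101001001
shift right by 8 → 000000001 = 1
(equivalently, floor(329 / 256))

1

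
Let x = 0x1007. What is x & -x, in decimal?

x = 1000000000111 = 4103
-x (two's complement) = …0111111111001
AND   = 0000000000001 = 1
(x & -x isolates the lowest set bit of x.)

1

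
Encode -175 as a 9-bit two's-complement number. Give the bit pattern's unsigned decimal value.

175 in 9 bits: 010101111
Invert: 101010000
Add 1:  101010001 = 337
(Check: 2^9 - 175 = 512 - 175 = 337.)

337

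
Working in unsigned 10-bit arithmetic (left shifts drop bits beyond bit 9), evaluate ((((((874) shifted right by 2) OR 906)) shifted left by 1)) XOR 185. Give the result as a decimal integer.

874 = 1101101010
→ shifted right by 2 → 0011011010 = 218
906 = 1110001010
→ OR → 1111011010 = 986
→ shifted left by 1 (mod 2^10) → 1110110100 = 948
185 = 0010111001
→ XOR → 1100001101 = 781

781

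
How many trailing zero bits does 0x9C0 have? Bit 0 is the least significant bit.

6

0x9C0 = 100111000000
Trailing zeros: 6, so the lowest set bit is bit 6 (value 64).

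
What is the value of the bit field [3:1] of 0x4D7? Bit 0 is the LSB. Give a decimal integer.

3

v = 0010011010111
Shift right by 1: 001001101011
Mask low 3 bits: 011 = 3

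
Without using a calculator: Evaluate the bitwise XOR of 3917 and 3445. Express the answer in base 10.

3917 = 111101001101
3445 = 110101110101
XOR → 001000111000 = 568

568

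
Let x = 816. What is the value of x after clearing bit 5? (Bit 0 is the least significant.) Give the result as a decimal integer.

784

x = 01100110000
bit 5 is currently 1; clear it via x & ~(1 << 5) = x & ~32
→ 01100010000 = 784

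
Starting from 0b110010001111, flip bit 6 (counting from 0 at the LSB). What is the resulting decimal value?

x = 110010001111
bit 6 is currently 0; toggle it via x ^ (1 << 6) = x ^ 64
→ 110011001111 = 3279

3279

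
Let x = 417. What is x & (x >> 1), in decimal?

x = 110100001 = 417
x>>1 = 011010000
AND  = 010000000 = 128
(x & (x >> 1) has a 1 wherever x has two consecutive 1 bits.)

128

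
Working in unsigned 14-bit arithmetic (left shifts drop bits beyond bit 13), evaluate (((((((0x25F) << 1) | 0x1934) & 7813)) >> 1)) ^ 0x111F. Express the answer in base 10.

8029

0x25F = 00001001011111
→ << 1 (mod 2^14) → 00010010111110 = 1214
0x1934 = 01100100110100
→ | → 01110110111110 = 7614
7813 = 01111010000101
→ & → 01110010000100 = 7300
→ >> 1 → 00111001000010 = 3650
0x111F = 01000100011111
→ ^ → 01111101011101 = 8029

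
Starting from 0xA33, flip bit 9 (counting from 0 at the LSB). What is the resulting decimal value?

2099

x = 101000110011
bit 9 is currently 1; toggle it via x ^ (1 << 9) = x ^ 512
→ 100000110011 = 2099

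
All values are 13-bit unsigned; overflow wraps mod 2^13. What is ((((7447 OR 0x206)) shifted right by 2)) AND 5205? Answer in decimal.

7447 = 1110100010111
0x206 = 0001000000110
→ OR → 1111100010111 = 7959
→ shifted right by 2 → 0011111000101 = 1989
5205 = 1010001010101
→ AND → 0010001000101 = 1093

1093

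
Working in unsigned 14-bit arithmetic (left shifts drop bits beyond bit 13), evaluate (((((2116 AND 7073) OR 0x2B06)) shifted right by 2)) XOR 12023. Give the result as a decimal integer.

9270

2116 = 00100001000100
7073 = 01101110100001
→ AND → 00100000000000 = 2048
0x2B06 = 10101100000110
→ OR → 10101100000110 = 11014
→ shifted right by 2 → 00101011000001 = 2753
12023 = 10111011110111
→ XOR → 10010000110110 = 9270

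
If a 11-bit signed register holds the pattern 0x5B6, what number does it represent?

-586

pattern = 10110110110 (MSB is 1 ⇒ negative)
Invert: 01001001001, add 1 → 01001001010 = 586, so the value is -586.
(Equivalently: 1462 - 2^11 = 1462 - 2048 = -586.)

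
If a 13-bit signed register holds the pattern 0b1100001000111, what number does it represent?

-1977

pattern = 1100001000111 (MSB is 1 ⇒ negative)
Invert: 0011110111000, add 1 → 0011110111001 = 1977, so the value is -1977.
(Equivalently: 6215 - 2^13 = 6215 - 8192 = -1977.)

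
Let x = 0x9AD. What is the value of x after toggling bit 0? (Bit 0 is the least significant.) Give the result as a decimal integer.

2476

x = 0100110101101
bit 0 is currently 1; toggle it via x ^ (1 << 0) = x ^ 1
→ 0100110101100 = 2476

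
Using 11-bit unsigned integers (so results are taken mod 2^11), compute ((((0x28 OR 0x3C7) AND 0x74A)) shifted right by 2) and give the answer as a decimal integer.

210

0x28 = 00000101000
0x3C7 = 01111000111
→ OR → 01111101111 = 1007
0x74A = 11101001010
→ AND → 01101001010 = 842
→ shifted right by 2 → 00011010010 = 210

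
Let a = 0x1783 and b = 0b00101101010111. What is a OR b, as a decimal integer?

0x1783 = 1011110000011
b = 0101101010111
 OR → 1111111010111 = 8151

8151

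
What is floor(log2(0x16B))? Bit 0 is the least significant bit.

0x16B = 101101011
The topmost 1 is at position 8 (since 2^8 = 256 ≤ 363 < 512).

8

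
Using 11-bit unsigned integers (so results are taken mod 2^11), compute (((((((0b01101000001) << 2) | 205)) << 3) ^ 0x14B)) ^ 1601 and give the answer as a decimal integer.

354

0b01101000001 = 01101000001
→ << 2 (mod 2^11) → 10100000100 = 1284
205 = 00011001101
→ | → 10111001101 = 1485
→ << 3 (mod 2^11) → 11001101000 = 1640
0x14B = 00101001011
→ ^ → 11100100011 = 1827
1601 = 11001000001
→ ^ → 00101100010 = 354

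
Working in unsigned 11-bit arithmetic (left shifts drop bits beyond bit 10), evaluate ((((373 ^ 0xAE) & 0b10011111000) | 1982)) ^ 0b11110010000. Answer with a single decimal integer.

110

373 = 00101110101
0xAE = 00010101110
→ ^ → 00111011011 = 475
0b10011111000 = 10011111000
→ & → 00011011000 = 216
1982 = 11110111110
→ | → 11111111110 = 2046
0b11110010000 = 11110010000
→ ^ → 00001101110 = 110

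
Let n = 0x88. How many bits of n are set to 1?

2

0x88 = 10001000
Count the 1s: 1 + 1 = 2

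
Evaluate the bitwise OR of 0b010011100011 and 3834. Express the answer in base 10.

3835

a = 010011100011
3834 = 111011111010
 OR → 111011111011 = 3835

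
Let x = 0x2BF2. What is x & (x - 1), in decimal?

x = 10101111110010 = 11250
x - 1 = 10101111110001
AND   = 10101111110000 = 11248
(x & (x - 1) clears the lowest set bit of x.)

11248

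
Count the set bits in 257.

257 = 100000001
Count the 1s: 1 + 1 = 2

2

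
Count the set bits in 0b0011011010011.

7

n = 11011010011
Count the 1s: 1 + 1 + 1 + 1 + 1 + 1 + 1 = 7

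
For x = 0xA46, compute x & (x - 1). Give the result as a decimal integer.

x = 101001000110 = 2630
x - 1 = 101001000101
AND   = 101001000100 = 2628
(x & (x - 1) clears the lowest set bit of x.)

2628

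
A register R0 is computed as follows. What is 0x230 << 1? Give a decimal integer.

1120

0x230 = 01000110000
shift left by 1 → 10001100000 = 1120
(equivalently, 560 × 2^1 = 560 × 2)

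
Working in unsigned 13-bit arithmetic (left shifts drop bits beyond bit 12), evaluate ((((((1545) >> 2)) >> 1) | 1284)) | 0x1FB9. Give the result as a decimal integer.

1545 = 0011000001001
→ >> 2 → 0000110000010 = 386
→ >> 1 → 0000011000001 = 193
1284 = 0010100000100
→ | → 0010111000101 = 1477
0x1FB9 = 1111110111001
→ | → 1111111111101 = 8189

8189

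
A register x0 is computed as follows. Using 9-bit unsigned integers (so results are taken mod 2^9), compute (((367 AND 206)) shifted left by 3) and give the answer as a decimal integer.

367 = 101101111
206 = 011001110
→ AND → 001001110 = 78
→ shifted left by 3 (mod 2^9) → 001110000 = 112

112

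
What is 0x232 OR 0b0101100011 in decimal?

0x232 = 1000110010
b = 0101100011
 OR → 1101110011 = 883

883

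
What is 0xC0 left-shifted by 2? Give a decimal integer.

0xC0 = 0011000000
shift left by 2 → 1100000000 = 768
(equivalently, 192 × 2^2 = 192 × 4)

768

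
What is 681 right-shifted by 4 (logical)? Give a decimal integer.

42

681 = 1010101001
shift right by 4 → 0000101010 = 42
(equivalently, floor(681 / 16))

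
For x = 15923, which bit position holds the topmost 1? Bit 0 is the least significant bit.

15923 = 11111000110011
The topmost 1 is at position 13 (since 2^13 = 8192 ≤ 15923 < 16384).

13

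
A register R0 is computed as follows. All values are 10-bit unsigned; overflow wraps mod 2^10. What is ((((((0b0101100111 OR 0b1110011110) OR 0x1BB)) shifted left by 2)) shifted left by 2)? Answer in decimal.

0b0101100111 = 0101100111
0b1110011110 = 1110011110
→ OR → 1111111111 = 1023
0x1BB = 0110111011
→ OR → 1111111111 = 1023
→ shifted left by 2 (mod 2^10) → 1111111100 = 1020
→ shifted left by 2 (mod 2^10) → 1111110000 = 1008

1008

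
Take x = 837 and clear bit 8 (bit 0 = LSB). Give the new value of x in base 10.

x = 1101000101
bit 8 is currently 1; clear it via x & ~(1 << 8) = x & ~256
→ 1001000101 = 581

581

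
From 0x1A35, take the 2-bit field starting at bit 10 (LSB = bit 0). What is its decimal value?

v = 1101000110101
Shift right by 10: 110
Mask low 2 bits: 10 = 2

2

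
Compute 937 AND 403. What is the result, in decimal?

385

937 = 1110101001
403 = 0110010011
AND → 0110000001 = 385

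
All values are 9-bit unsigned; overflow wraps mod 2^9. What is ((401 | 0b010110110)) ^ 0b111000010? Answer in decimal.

401 = 110010001
0b010110110 = 010110110
→ | → 110110111 = 439
0b111000010 = 111000010
→ ^ → 001110101 = 117

117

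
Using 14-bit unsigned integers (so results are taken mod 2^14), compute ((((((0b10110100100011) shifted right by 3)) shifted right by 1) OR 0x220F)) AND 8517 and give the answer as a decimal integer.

0b10110100100011 = 10110100100011
→ shifted right by 3 → 00010110100100 = 1444
→ shifted right by 1 → 00001011010010 = 722
0x220F = 10001000001111
→ OR → 10001011011111 = 8927
8517 = 10000101000101
→ AND → 10000001000101 = 8261

8261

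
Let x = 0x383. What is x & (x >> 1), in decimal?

x = 1110000011 = 899
x>>1 = 0111000001
AND  = 0110000001 = 385
(x & (x >> 1) has a 1 wherever x has two consecutive 1 bits.)

385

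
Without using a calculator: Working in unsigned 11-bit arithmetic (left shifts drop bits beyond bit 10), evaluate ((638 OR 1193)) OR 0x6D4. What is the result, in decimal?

638 = 01001111110
1193 = 10010101001
→ OR → 11011111111 = 1791
0x6D4 = 11011010100
→ OR → 11011111111 = 1791

1791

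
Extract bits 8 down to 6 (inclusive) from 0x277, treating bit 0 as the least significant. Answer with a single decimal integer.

v = 01001110111
Shift right by 6: 01001
Mask low 3 bits: 001 = 1

1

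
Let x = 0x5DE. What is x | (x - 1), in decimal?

x = 10111011110 = 1502
x - 1 = 10111011101
OR    = 10111011111 = 1503
(x | (x - 1) sets all bits below the lowest set bit.)

1503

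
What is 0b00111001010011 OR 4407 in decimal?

8055

a = 0111001010011
4407 = 1000100110111
 OR → 1111101110111 = 8055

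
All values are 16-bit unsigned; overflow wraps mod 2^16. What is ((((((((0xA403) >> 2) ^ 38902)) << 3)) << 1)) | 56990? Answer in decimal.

0xA403 = 1010010000000011
→ >> 2 → 0010100100000000 = 10496
38902 = 1001011111110110
→ ^ → 1011111011110110 = 48886
→ << 3 (mod 2^16) → 1111011110110000 = 63408
→ << 1 (mod 2^16) → 1110111101100000 = 61280
56990 = 1101111010011110
→ | → 1111111111111110 = 65534

65534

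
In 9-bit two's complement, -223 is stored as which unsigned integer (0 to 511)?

289

223 in 9 bits: 011011111
Invert: 100100000
Add 1:  100100001 = 289
(Check: 2^9 - 223 = 512 - 223 = 289.)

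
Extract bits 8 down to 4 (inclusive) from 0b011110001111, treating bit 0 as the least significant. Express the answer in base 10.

24

v = 011110001111
Shift right by 4: 01111000
Mask low 5 bits: 11000 = 24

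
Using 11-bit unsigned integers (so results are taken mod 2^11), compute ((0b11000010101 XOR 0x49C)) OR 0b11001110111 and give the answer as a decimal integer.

0b11000010101 = 11000010101
0x49C = 10010011100
→ XOR → 01010001001 = 649
0b11001110111 = 11001110111
→ OR → 11011111111 = 1791

1791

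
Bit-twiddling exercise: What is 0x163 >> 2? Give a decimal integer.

0x163 = 101100011
shift right by 2 → 001011000 = 88
(equivalently, floor(355 / 4))

88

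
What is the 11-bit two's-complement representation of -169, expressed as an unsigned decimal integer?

169 in 11 bits: 00010101001
Invert: 11101010110
Add 1:  11101010111 = 1879
(Check: 2^11 - 169 = 2048 - 169 = 1879.)

1879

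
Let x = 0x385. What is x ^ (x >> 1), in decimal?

x = 1110000101 = 901
x>>1 = 0111000010
XOR  = 1001000111 = 583
(x ^ (x >> 1) gives the standard binary-reflected Gray code of x.)

583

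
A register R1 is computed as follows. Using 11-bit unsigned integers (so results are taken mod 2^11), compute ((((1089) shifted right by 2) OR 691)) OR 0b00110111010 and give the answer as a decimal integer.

1089 = 10001000001
→ shifted right by 2 → 00100010000 = 272
691 = 01010110011
→ OR → 01110110011 = 947
0b00110111010 = 00110111010
→ OR → 01110111011 = 955

955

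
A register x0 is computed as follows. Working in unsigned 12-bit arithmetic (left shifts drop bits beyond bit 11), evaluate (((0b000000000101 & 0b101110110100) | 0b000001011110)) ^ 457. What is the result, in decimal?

0b000000000101 = 000000000101
0b101110110100 = 101110110100
→ & → 000000000100 = 4
0b000001011110 = 000001011110
→ | → 000001011110 = 94
457 = 000111001001
→ ^ → 000110010111 = 407

407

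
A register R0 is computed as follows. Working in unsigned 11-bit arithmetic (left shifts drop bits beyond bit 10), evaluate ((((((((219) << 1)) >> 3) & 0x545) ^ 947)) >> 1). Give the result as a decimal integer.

475

219 = 00011011011
→ << 1 (mod 2^11) → 00110110110 = 438
→ >> 3 → 00000110110 = 54
0x545 = 10101000101
→ & → 00000000100 = 4
947 = 01110110011
→ ^ → 01110110111 = 951
→ >> 1 → 00111011011 = 475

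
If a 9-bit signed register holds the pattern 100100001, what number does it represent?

pattern = 100100001 (MSB is 1 ⇒ negative)
Invert: 011011110, add 1 → 011011111 = 223, so the value is -223.
(Equivalently: 289 - 2^9 = 289 - 512 = -223.)

-223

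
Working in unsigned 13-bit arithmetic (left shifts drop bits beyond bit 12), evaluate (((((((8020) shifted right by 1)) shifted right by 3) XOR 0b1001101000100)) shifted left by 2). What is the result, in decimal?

2756

8020 = 1111101010100
→ shifted right by 1 → 0111110101010 = 4010
→ shifted right by 3 → 0000111110101 = 501
0b1001101000100 = 1001101000100
→ XOR → 1001010110001 = 4785
→ shifted left by 2 (mod 2^13) → 0101011000100 = 2756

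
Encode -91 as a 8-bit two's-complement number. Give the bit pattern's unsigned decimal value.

91 in 8 bits: 01011011
Invert: 10100100
Add 1:  10100101 = 165
(Check: 2^8 - 91 = 256 - 91 = 165.)

165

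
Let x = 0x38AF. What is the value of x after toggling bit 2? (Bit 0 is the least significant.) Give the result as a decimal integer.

x = 11100010101111
bit 2 is currently 1; toggle it via x ^ (1 << 2) = x ^ 4
→ 11100010101011 = 14507

14507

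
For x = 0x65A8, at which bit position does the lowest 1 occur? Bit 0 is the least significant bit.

3

0x65A8 = 110010110101000
Trailing zeros: 3, so the lowest set bit is bit 3 (value 8).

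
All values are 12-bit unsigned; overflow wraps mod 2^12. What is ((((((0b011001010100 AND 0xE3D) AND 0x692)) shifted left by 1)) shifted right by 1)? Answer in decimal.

1552

0b011001010100 = 011001010100
0xE3D = 111000111101
→ AND → 011000010100 = 1556
0x692 = 011010010010
→ AND → 011000010000 = 1552
→ shifted left by 1 (mod 2^12) → 110000100000 = 3104
→ shifted right by 1 → 011000010000 = 1552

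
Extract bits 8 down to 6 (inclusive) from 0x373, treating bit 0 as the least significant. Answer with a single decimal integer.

5

v = 1101110011
Shift right by 6: 1101
Mask low 3 bits: 101 = 5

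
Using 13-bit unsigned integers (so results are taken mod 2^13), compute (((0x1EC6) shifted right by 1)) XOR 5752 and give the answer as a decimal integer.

0x1EC6 = 1111011000110
→ shifted right by 1 → 0111101100011 = 3939
5752 = 1011001111000
→ XOR → 1100100011011 = 6427

6427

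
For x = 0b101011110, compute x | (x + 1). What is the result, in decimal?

x = 101011110 = 350
x + 1 = 101011111
OR    = 101011111 = 351
(x | (x + 1) sets the lowest cleared bit.)

351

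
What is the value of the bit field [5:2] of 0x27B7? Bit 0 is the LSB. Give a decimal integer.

13

v = 010011110110111
Shift right by 2: 0100111101101
Mask low 4 bits: 1101 = 13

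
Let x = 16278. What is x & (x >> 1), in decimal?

8066

x = 11111110010110 = 16278
x>>1 = 01111111001011
AND  = 01111110000010 = 8066
(x & (x >> 1) has a 1 wherever x has two consecutive 1 bits.)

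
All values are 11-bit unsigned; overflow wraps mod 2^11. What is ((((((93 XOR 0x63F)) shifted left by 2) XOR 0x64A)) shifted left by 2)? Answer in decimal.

93 = 00001011101
0x63F = 11000111111
→ XOR → 11001100010 = 1634
→ shifted left by 2 (mod 2^11) → 00110001000 = 392
0x64A = 11001001010
→ XOR → 11111000010 = 1986
→ shifted left by 2 (mod 2^11) → 11100001000 = 1800

1800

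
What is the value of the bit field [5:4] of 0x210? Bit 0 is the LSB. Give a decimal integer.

v = 1000010000
Shift right by 4: 100001
Mask low 2 bits: 01 = 1

1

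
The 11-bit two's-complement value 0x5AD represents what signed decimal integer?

-595

pattern = 10110101101 (MSB is 1 ⇒ negative)
Invert: 01001010010, add 1 → 01001010011 = 595, so the value is -595.
(Equivalently: 1453 - 2^11 = 1453 - 2048 = -595.)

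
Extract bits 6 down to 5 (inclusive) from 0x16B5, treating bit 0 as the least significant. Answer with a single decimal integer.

1

v = 1011010110101
Shift right by 5: 10110101
Mask low 2 bits: 01 = 1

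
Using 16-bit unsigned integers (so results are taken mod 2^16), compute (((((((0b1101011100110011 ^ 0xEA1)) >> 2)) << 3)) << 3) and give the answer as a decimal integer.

0b1101011100110011 = 1101011100110011
0xEA1 = 0000111010100001
→ ^ → 1101100110010010 = 55698
→ >> 2 → 0011011001100100 = 13924
→ << 3 (mod 2^16) → 1011001100100000 = 45856
→ << 3 (mod 2^16) → 1001100100000000 = 39168

39168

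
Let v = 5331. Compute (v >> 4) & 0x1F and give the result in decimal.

13

v = 1010011010011
Shift right by 4: 101001101
Mask low 5 bits: 01101 = 13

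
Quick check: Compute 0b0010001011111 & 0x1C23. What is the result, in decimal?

a = 0010001011111
0x1C23 = 1110000100011
AND → 0010000000011 = 1027

1027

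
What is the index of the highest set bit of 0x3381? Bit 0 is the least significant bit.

0x3381 = 11001110000001
The topmost 1 is at position 13 (since 2^13 = 8192 ≤ 13185 < 16384).

13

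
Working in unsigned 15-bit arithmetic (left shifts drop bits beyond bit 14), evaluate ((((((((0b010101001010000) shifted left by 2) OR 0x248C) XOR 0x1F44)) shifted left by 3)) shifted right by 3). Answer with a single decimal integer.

0b010101001010000 = 010101001010000
→ shifted left by 2 (mod 2^15) → 010100101000000 = 10560
0x248C = 010010010001100
→ OR → 010110111001100 = 11724
0x1F44 = 001111101000100
→ XOR → 011001010001000 = 12936
→ shifted left by 3 (mod 2^15) → 001010001000000 = 5184
→ shifted right by 3 → 000001010001000 = 648

648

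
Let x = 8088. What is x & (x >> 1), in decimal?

x = 1111110011000 = 8088
x>>1 = 0111111001100
AND  = 0111110001000 = 3976
(x & (x >> 1) has a 1 wherever x has two consecutive 1 bits.)

3976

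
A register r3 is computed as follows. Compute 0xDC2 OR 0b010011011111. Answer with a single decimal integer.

3551

0xDC2 = 110111000010
b = 010011011111
 OR → 110111011111 = 3551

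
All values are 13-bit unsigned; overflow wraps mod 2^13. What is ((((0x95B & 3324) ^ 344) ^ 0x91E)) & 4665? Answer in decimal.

24

0x95B = 0100101011011
3324 = 0110011111100
→ & → 0100001011000 = 2136
344 = 0000101011000
→ ^ → 0100100000000 = 2304
0x91E = 0100100011110
→ ^ → 0000000011110 = 30
4665 = 1001000111001
→ & → 0000000011000 = 24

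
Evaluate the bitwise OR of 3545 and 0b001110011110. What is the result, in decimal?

3545 = 110111011001
b = 001110011110
 OR → 111111011111 = 4063

4063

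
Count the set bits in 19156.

19156 = 100101011010100
Count the 1s: 1 + 1 + 1 + 1 + 1 + 1 + 1 = 7

7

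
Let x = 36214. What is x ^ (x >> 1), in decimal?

x = 1000110101110110 = 36214
x>>1 = 0100011010111011
XOR  = 1100101111001101 = 52173
(x ^ (x >> 1) gives the standard binary-reflected Gray code of x.)

52173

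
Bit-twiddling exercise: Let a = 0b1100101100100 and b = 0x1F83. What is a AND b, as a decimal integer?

a = 1100101100100
0x1F83 = 1111110000011
AND → 1100100000000 = 6400

6400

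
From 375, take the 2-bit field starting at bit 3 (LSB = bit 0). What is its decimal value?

2

v = 000101110111
Shift right by 3: 000101110
Mask low 2 bits: 10 = 2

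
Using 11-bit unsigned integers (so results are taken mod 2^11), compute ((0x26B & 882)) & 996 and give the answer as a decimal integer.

608

0x26B = 01001101011
882 = 01101110010
→ & → 01001100010 = 610
996 = 01111100100
→ & → 01001100000 = 608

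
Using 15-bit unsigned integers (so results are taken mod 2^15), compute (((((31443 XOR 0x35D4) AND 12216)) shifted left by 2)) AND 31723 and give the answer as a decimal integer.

31443 = 111101011010011
0x35D4 = 011010111010100
→ XOR → 100111100000111 = 20231
12216 = 010111110111000
→ AND → 000111100000000 = 3840
→ shifted left by 2 (mod 2^15) → 011110000000000 = 15360
31723 = 111101111101011
→ AND → 011100000000000 = 14336

14336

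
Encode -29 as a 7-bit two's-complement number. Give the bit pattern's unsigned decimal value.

99

29 in 7 bits: 0011101
Invert: 1100010
Add 1:  1100011 = 99
(Check: 2^7 - 29 = 128 - 29 = 99.)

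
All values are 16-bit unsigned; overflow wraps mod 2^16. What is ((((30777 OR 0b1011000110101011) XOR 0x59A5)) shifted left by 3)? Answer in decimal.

240

30777 = 0111100000111001
0b1011000110101011 = 1011000110101011
→ OR → 1111100110111011 = 63931
0x59A5 = 0101100110100101
→ XOR → 1010000000011110 = 40990
→ shifted left by 3 (mod 2^16) → 0000000011110000 = 240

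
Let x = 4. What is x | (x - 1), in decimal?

7

x = 100 = 4
x - 1 = 011
OR    = 111 = 7
(x | (x - 1) sets all bits below the lowest set bit.)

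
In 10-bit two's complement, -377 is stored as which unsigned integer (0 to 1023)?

377 in 10 bits: 0101111001
Invert: 1010000110
Add 1:  1010000111 = 647
(Check: 2^10 - 377 = 1024 - 377 = 647.)

647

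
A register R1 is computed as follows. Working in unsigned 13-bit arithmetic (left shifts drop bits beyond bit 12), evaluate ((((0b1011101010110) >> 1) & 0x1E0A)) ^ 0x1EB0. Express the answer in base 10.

5306

0b1011101010110 = 1011101010110
→ >> 1 → 0101110101011 = 2987
0x1E0A = 1111000001010
→ & → 0101000001010 = 2570
0x1EB0 = 1111010110000
→ ^ → 1010010111010 = 5306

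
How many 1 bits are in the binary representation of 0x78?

4

0x78 = 1111000
Count the 1s: 1 + 1 + 1 + 1 = 4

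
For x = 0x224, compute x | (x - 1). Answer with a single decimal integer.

551

x = 1000100100 = 548
x - 1 = 1000100011
OR    = 1000100111 = 551
(x | (x - 1) sets all bits below the lowest set bit.)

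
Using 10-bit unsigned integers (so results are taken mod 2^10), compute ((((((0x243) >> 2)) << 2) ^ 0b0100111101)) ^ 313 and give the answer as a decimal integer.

0x243 = 1001000011
→ >> 2 → 0010010000 = 144
→ << 2 (mod 2^10) → 1001000000 = 576
0b0100111101 = 0100111101
→ ^ → 1101111101 = 893
313 = 0100111001
→ ^ → 1001000100 = 580

580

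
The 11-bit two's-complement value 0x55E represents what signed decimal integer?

pattern = 10101011110 (MSB is 1 ⇒ negative)
Invert: 01010100001, add 1 → 01010100010 = 674, so the value is -674.
(Equivalently: 1374 - 2^11 = 1374 - 2048 = -674.)

-674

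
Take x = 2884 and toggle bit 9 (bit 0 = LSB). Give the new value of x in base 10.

x = 101101000100
bit 9 is currently 1; toggle it via x ^ (1 << 9) = x ^ 512
→ 100101000100 = 2372

2372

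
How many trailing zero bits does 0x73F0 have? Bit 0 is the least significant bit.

4

0x73F0 = 111001111110000
Trailing zeros: 4, so the lowest set bit is bit 4 (value 16).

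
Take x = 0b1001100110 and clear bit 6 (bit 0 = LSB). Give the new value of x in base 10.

x = 1001100110
bit 6 is currently 1; clear it via x & ~(1 << 6) = x & ~64
→ 1000100110 = 550

550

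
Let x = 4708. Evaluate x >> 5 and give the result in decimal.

4708 = 1001001100100
shift right by 5 → 0000010010011 = 147
(equivalently, floor(4708 / 32))

147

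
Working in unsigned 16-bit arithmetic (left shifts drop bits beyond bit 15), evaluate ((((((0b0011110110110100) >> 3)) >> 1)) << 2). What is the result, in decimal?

3948

0b0011110110110100 = 0011110110110100
→ >> 3 → 0000011110110110 = 1974
→ >> 1 → 0000001111011011 = 987
→ << 2 (mod 2^16) → 0000111101101100 = 3948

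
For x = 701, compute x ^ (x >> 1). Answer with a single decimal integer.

995

x = 1010111101 = 701
x>>1 = 0101011110
XOR  = 1111100011 = 995
(x ^ (x >> 1) gives the standard binary-reflected Gray code of x.)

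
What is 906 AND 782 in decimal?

778

906 = 1110001010
782 = 1100001110
AND → 1100001010 = 778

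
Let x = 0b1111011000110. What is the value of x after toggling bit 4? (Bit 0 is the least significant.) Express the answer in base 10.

x = 1111011000110
bit 4 is currently 0; toggle it via x ^ (1 << 4) = x ^ 16
→ 1111011010110 = 7894

7894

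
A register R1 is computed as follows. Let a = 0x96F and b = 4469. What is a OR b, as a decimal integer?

0x96F = 0100101101111
4469 = 1000101110101
 OR → 1100101111111 = 6527

6527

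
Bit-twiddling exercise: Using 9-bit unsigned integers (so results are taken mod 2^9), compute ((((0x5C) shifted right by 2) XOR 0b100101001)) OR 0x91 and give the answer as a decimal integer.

0x5C = 001011100
→ shifted right by 2 → 000010111 = 23
0b100101001 = 100101001
→ XOR → 100111110 = 318
0x91 = 010010001
→ OR → 110111111 = 447

447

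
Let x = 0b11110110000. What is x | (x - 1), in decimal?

1983

x = 11110110000 = 1968
x - 1 = 11110101111
OR    = 11110111111 = 1983
(x | (x - 1) sets all bits below the lowest set bit.)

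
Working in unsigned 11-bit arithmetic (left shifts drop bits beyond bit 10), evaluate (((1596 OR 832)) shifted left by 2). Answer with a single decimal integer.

1596 = 11000111100
832 = 01101000000
→ OR → 11101111100 = 1916
→ shifted left by 2 (mod 2^11) → 10111110000 = 1520

1520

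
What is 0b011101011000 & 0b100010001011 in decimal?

8

a = 011101011000
b = 100010001011
AND → 000000001000 = 8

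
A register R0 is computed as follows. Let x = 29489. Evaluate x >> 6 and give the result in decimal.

460

29489 = 111001100110001
shift right by 6 → 000000111001100 = 460
(equivalently, floor(29489 / 64))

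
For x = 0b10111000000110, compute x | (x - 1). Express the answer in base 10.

11783

x = 10111000000110 = 11782
x - 1 = 10111000000101
OR    = 10111000000111 = 11783
(x | (x - 1) sets all bits below the lowest set bit.)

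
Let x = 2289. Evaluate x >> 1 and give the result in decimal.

2289 = 100011110001
shift right by 1 → 010001111000 = 1144
(equivalently, floor(2289 / 2))

1144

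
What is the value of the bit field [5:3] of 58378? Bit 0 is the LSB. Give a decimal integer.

v = 1110010000001010
Shift right by 3: 1110010000001
Mask low 3 bits: 001 = 1

1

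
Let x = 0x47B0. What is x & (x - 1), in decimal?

x = 100011110110000 = 18352
x - 1 = 100011110101111
AND   = 100011110100000 = 18336
(x & (x - 1) clears the lowest set bit of x.)

18336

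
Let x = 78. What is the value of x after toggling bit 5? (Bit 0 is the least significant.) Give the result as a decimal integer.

x = 00001001110
bit 5 is currently 0; toggle it via x ^ (1 << 5) = x ^ 32
→ 00001101110 = 110

110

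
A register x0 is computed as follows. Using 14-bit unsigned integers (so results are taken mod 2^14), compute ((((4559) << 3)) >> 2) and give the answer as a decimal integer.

926

4559 = 01000111001111
→ << 3 (mod 2^14) → 00111001111000 = 3704
→ >> 2 → 00001110011110 = 926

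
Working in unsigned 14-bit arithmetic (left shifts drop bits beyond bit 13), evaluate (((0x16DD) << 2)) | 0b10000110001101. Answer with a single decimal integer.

15357

0x16DD = 01011011011101
→ << 2 (mod 2^14) → 01101101110100 = 7028
0b10000110001101 = 10000110001101
→ | → 11101111111101 = 15357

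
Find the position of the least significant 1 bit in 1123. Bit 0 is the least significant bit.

0

1123 = 10001100011
Trailing zeros: 0, so the lowest set bit is bit 0 (value 1).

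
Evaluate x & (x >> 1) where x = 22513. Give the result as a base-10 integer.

1008

x = 101011111110001 = 22513
x>>1 = 010101111111000
AND  = 000001111110000 = 1008
(x & (x >> 1) has a 1 wherever x has two consecutive 1 bits.)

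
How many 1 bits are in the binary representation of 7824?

7824 = 1111010010000
Count the 1s: 1 + 1 + 1 + 1 + 1 + 1 = 6

6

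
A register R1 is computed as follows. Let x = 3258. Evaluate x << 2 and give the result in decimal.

3258 = 00110010111010
shift left by 2 → 11001011101000 = 13032
(equivalently, 3258 × 2^2 = 3258 × 4)

13032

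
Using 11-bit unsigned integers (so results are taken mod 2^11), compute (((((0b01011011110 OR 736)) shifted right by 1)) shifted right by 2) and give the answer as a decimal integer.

95

0b01011011110 = 01011011110
736 = 01011100000
→ OR → 01011111110 = 766
→ shifted right by 1 → 00101111111 = 383
→ shifted right by 2 → 00001011111 = 95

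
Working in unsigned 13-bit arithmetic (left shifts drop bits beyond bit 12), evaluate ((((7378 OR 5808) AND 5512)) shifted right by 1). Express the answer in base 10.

2624

7378 = 1110011010010
5808 = 1011010110000
→ OR → 1111011110010 = 7922
5512 = 1010110001000
→ AND → 1010010000000 = 5248
→ shifted right by 1 → 0101001000000 = 2624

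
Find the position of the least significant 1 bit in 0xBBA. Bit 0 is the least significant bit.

0xBBA = 101110111010
Trailing zeros: 1, so the lowest set bit is bit 1 (value 2).

1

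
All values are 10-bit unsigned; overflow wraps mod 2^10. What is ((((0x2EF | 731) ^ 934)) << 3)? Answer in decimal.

0x2EF = 1011101111
731 = 1011011011
→ | → 1011111111 = 767
934 = 1110100110
→ ^ → 0101011001 = 345
→ << 3 (mod 2^10) → 1011001000 = 712

712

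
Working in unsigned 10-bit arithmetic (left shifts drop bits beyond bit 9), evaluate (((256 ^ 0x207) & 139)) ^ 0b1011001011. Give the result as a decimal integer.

256 = 0100000000
0x207 = 1000000111
→ ^ → 1100000111 = 775
139 = 0010001011
→ & → 0000000011 = 3
0b1011001011 = 1011001011
→ ^ → 1011001000 = 712

712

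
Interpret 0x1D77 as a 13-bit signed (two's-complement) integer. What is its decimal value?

pattern = 1110101110111 (MSB is 1 ⇒ negative)
Invert: 0001010001000, add 1 → 0001010001001 = 649, so the value is -649.
(Equivalently: 7543 - 2^13 = 7543 - 8192 = -649.)

-649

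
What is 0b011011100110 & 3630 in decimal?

a = 011011100110
3630 = 111000101110
AND → 011000100110 = 1574

1574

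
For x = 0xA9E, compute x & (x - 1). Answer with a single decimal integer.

2716

x = 101010011110 = 2718
x - 1 = 101010011101
AND   = 101010011100 = 2716
(x & (x - 1) clears the lowest set bit of x.)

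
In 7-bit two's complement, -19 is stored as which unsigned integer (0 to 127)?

19 in 7 bits: 0010011
Invert: 1101100
Add 1:  1101101 = 109
(Check: 2^7 - 19 = 128 - 19 = 109.)

109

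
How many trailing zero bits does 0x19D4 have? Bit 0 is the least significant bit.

2

0x19D4 = 1100111010100
Trailing zeros: 2, so the lowest set bit is bit 2 (value 4).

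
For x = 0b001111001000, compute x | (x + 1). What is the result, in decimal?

969

x = 1111001000 = 968
x + 1 = 1111001001
OR    = 1111001001 = 969
(x | (x + 1) sets the lowest cleared bit.)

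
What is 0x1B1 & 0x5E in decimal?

16

0x1B1 = 110110001
0x5E = 001011110
AND → 000010000 = 16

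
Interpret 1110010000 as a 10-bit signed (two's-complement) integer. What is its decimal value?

-112

pattern = 1110010000 (MSB is 1 ⇒ negative)
Invert: 0001101111, add 1 → 0001110000 = 112, so the value is -112.
(Equivalently: 912 - 2^10 = 912 - 1024 = -112.)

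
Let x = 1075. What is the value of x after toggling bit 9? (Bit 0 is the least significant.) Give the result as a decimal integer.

1587

x = 0010000110011
bit 9 is currently 0; toggle it via x ^ (1 << 9) = x ^ 512
→ 0011000110011 = 1587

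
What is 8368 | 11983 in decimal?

12031

8368 = 10000010110000
11983 = 10111011001111
 OR → 10111011111111 = 12031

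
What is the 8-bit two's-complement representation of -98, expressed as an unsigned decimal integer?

98 in 8 bits: 01100010
Invert: 10011101
Add 1:  10011110 = 158
(Check: 2^8 - 98 = 256 - 98 = 158.)

158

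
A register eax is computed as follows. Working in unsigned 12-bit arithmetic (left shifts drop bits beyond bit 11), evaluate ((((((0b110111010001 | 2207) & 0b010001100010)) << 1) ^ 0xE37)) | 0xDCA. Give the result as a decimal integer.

0b110111010001 = 110111010001
2207 = 100010011111
→ | → 110111011111 = 3551
0b010001100010 = 010001100010
→ & → 010001000010 = 1090
→ << 1 (mod 2^12) → 100010000100 = 2180
0xE37 = 111000110111
→ ^ → 011010110011 = 1715
0xDCA = 110111001010
→ | → 111111111011 = 4091

4091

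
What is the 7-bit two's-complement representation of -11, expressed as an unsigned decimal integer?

117

11 in 7 bits: 0001011
Invert: 1110100
Add 1:  1110101 = 117
(Check: 2^7 - 11 = 128 - 11 = 117.)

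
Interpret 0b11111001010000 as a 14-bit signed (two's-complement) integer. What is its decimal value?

-432

pattern = 11111001010000 (MSB is 1 ⇒ negative)
Invert: 00000110101111, add 1 → 00000110110000 = 432, so the value is -432.
(Equivalently: 15952 - 2^14 = 15952 - 16384 = -432.)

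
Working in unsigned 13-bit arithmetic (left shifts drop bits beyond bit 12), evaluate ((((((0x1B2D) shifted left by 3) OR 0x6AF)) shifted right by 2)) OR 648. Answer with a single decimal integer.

0x1B2D = 1101100101101
→ shifted left by 3 (mod 2^13) → 1100101101000 = 6504
0x6AF = 0011010101111
→ OR → 1111111101111 = 8175
→ shifted right by 2 → 0011111111011 = 2043
648 = 0001010001000
→ OR → 0011111111011 = 2043

2043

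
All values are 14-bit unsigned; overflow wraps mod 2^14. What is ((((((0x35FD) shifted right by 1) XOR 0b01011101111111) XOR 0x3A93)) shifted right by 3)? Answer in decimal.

0x35FD = 11010111111101
→ shifted right by 1 → 01101011111110 = 6910
0b01011101111111 = 01011101111111
→ XOR → 00110110000001 = 3457
0x3A93 = 11101010010011
→ XOR → 11011100010010 = 14098
→ shifted right by 3 → 00011011100010 = 1762

1762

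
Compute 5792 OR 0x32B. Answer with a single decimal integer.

5792 = 1011010100000
0x32B = 0001100101011
 OR → 1011110101011 = 6059

6059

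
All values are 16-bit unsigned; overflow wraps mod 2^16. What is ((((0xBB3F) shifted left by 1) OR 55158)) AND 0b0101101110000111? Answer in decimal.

21254

0xBB3F = 1011101100111111
→ shifted left by 1 (mod 2^16) → 0111011001111110 = 30334
55158 = 1101011101110110
→ OR → 1111011101111110 = 63358
0b0101101110000111 = 0101101110000111
→ AND → 0101001100000110 = 21254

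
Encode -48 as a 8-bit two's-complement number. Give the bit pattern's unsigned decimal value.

48 in 8 bits: 00110000
Invert: 11001111
Add 1:  11010000 = 208
(Check: 2^8 - 48 = 256 - 48 = 208.)

208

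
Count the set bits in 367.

367 = 101101111
Count the 1s: 1 + 1 + 1 + 1 + 1 + 1 + 1 = 7

7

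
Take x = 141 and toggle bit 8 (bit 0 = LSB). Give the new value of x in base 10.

397

x = 000010001101
bit 8 is currently 0; toggle it via x ^ (1 << 8) = x ^ 256
→ 000110001101 = 397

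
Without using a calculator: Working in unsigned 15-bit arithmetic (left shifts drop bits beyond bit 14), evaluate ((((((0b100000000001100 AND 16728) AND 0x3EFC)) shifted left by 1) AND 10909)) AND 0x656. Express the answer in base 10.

16

0b100000000001100 = 100000000001100
16728 = 100000101011000
→ AND → 100000000001000 = 16392
0x3EFC = 011111011111100
→ AND → 000000000001000 = 8
→ shifted left by 1 (mod 2^15) → 000000000010000 = 16
10909 = 010101010011101
→ AND → 000000000010000 = 16
0x656 = 000011001010110
→ AND → 000000000010000 = 16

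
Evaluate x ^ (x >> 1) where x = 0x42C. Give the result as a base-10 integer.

x = 10000101100 = 1068
x>>1 = 01000010110
XOR  = 11000111010 = 1594
(x ^ (x >> 1) gives the standard binary-reflected Gray code of x.)

1594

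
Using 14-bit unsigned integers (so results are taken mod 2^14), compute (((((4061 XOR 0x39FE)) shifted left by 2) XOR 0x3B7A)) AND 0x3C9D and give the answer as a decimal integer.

4061 = 00111111011101
0x39FE = 11100111111110
→ XOR → 11011000100011 = 13859
→ shifted left by 2 (mod 2^14) → 01100010001100 = 6284
0x3B7A = 11101101111010
→ XOR → 10001111110110 = 9206
0x3C9D = 11110010011101
→ AND → 10000010010100 = 8340

8340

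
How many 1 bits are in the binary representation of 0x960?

4

0x960 = 100101100000
Count the 1s: 1 + 1 + 1 + 1 = 4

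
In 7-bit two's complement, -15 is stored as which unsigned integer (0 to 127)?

113

15 in 7 bits: 0001111
Invert: 1110000
Add 1:  1110001 = 113
(Check: 2^7 - 15 = 128 - 15 = 113.)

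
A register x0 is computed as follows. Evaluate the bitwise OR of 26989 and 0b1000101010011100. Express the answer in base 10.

60413

26989 = 0110100101101101
b = 1000101010011100
 OR → 1110101111111101 = 60413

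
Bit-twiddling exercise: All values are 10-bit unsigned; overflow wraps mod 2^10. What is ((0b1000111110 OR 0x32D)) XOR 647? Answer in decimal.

0b1000111110 = 1000111110
0x32D = 1100101101
→ OR → 1100111111 = 831
647 = 1010000111
→ XOR → 0110111000 = 440

440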